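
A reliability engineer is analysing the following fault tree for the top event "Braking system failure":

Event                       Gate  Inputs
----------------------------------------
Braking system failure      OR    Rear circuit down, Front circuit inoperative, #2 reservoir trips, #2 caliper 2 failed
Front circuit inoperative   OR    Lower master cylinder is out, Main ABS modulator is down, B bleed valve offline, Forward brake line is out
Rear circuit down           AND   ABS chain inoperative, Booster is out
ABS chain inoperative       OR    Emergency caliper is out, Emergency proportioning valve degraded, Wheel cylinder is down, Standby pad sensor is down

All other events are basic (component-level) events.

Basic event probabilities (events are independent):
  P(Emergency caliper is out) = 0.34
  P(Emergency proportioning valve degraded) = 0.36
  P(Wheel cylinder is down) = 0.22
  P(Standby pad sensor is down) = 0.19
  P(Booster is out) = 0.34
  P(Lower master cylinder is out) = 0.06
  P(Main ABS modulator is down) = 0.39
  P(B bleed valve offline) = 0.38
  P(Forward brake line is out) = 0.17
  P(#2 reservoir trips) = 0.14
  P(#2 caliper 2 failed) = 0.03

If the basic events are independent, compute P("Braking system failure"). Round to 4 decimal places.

P(ABS chain inoperative) [OR] = 1 − (1−0.34) × (1−0.36) × (1−0.22) × (1−0.19) = 0.733128
P(Rear circuit down) [AND] = 0.733128 × 0.34 = 0.249264
P(Front circuit inoperative) [OR] = 1 − (1−0.06) × (1−0.39) × (1−0.38) × (1−0.17) = 0.704928
P(Braking system failure) [OR] = 1 − (1−0.249264) × (1−0.704928) × (1−0.14) × (1−0.03) = 0.815207
Rounded to 4 decimal places: P(Braking system failure) ≈ 0.8152.

0.8152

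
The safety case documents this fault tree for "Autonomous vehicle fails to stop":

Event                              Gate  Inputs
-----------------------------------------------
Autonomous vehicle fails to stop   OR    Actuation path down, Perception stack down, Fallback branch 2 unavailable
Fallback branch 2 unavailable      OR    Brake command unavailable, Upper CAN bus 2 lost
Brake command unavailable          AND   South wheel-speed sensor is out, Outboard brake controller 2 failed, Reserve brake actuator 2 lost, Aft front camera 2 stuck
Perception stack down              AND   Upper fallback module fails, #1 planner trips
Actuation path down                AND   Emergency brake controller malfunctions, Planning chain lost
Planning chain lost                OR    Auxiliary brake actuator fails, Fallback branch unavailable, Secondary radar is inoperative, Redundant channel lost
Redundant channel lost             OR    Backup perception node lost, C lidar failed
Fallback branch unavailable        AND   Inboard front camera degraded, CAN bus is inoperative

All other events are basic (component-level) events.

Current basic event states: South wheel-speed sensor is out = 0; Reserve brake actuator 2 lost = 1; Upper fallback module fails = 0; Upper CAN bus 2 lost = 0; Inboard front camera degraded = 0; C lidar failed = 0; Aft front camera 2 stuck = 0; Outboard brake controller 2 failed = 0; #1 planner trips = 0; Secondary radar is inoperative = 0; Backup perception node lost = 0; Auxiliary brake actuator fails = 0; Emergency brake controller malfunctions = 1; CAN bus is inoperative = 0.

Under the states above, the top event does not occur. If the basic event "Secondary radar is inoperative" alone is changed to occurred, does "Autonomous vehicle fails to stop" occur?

Counterfactual: set "Secondary radar is inoperative" to occurred.
Fallback branch unavailable [AND]: Inboard front camera degraded=not, CAN bus is inoperative=not → not all inputs occur → does not occur.
Redundant channel lost [OR]: Backup perception node lost=not, C lidar failed=not → no input occurs → does not occur.
Planning chain lost [OR]: Auxiliary brake actuator fails=not, Fallback branch unavailable=not, Secondary radar is inoperative=occurs, Redundant channel lost=not → at least one input occurs → occurs.
Actuation path down [AND]: Emergency brake controller malfunctions=occurs, Planning chain lost=occurs → all inputs occur → occurs.
Perception stack down [AND]: Upper fallback module fails=not, #1 planner trips=not → not all inputs occur → does not occur.
Brake command unavailable [AND]: South wheel-speed sensor is out=not, Outboard brake controller 2 failed=not, Reserve brake actuator 2 lost=occurs, Aft front camera 2 stuck=not → not all inputs occur → does not occur.
Fallback branch 2 unavailable [OR]: Brake command unavailable=not, Upper CAN bus 2 lost=not → no input occurs → does not occur.
Autonomous vehicle fails to stop [OR]: Actuation path down=occurs, Perception stack down=not, Fallback branch 2 unavailable=not → at least one input occurs → occurs.

Yes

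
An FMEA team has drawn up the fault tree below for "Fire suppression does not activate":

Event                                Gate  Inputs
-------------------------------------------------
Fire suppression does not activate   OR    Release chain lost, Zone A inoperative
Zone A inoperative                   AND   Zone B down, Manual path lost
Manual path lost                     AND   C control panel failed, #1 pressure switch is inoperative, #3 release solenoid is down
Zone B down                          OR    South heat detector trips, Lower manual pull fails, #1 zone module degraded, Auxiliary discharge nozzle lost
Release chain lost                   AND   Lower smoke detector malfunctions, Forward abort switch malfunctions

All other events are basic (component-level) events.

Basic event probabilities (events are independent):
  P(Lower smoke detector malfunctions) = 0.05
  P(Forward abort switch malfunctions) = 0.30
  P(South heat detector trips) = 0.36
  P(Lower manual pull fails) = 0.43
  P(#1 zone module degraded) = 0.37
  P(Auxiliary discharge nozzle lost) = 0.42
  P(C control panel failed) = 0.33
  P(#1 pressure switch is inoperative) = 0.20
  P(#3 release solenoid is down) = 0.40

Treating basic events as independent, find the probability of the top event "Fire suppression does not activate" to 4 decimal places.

P(Release chain lost) [AND] = 0.05 × 0.30 = 0.015000
P(Zone B down) [OR] = 1 − (1−0.36) × (1−0.43) × (1−0.37) × (1−0.42) = 0.866702
P(Manual path lost) [AND] = 0.33 × 0.20 × 0.40 = 0.026400
P(Zone A inoperative) [AND] = 0.866702 × 0.026400 = 0.022881
P(Fire suppression does not activate) [OR] = 1 − (1−0.015000) × (1−0.022881) = 0.037538
Rounded to 4 decimal places: P(Fire suppression does not activate) ≈ 0.0375.

0.0375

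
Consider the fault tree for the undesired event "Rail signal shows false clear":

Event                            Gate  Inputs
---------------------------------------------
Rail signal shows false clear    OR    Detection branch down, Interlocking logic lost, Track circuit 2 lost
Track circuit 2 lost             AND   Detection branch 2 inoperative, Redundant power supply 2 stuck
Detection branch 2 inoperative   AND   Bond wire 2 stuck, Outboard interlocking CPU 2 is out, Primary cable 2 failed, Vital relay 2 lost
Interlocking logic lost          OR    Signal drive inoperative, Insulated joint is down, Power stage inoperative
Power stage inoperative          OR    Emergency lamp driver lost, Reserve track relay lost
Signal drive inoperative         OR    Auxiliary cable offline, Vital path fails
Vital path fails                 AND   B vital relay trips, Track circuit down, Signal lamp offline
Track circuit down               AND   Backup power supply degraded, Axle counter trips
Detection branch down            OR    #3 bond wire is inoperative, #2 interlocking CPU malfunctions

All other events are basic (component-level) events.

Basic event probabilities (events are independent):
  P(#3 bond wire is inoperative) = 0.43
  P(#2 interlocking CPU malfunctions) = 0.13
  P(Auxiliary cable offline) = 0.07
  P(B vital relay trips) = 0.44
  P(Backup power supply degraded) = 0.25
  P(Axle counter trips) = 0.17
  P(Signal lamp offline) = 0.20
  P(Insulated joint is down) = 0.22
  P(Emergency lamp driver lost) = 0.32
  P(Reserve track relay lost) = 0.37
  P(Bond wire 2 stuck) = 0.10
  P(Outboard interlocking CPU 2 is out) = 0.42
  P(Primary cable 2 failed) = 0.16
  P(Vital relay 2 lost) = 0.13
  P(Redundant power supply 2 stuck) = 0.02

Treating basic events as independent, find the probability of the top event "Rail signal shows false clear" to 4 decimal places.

P(Detection branch down) [OR] = 1 − (1−0.43) × (1−0.13) = 0.504100
P(Track circuit down) [AND] = 0.25 × 0.17 = 0.042500
P(Vital path fails) [AND] = 0.44 × 0.042500 × 0.20 = 0.003740
P(Signal drive inoperative) [OR] = 1 − (1−0.07) × (1−0.003740) = 0.073478
P(Power stage inoperative) [OR] = 1 − (1−0.32) × (1−0.37) = 0.571600
P(Interlocking logic lost) [OR] = 1 − (1−0.073478) × (1−0.22) × (1−0.571600) = 0.690401
P(Detection branch 2 inoperative) [AND] = 0.10 × 0.42 × 0.16 × 0.13 = 0.000874
P(Track circuit 2 lost) [AND] = 0.000874 × 0.02 = 0.000017
P(Rail signal shows false clear) [OR] = 1 − (1−0.504100) × (1−0.690401) × (1−0.000017) = 0.846472
Rounded to 4 decimal places: P(Rail signal shows false clear) ≈ 0.8465.

0.8465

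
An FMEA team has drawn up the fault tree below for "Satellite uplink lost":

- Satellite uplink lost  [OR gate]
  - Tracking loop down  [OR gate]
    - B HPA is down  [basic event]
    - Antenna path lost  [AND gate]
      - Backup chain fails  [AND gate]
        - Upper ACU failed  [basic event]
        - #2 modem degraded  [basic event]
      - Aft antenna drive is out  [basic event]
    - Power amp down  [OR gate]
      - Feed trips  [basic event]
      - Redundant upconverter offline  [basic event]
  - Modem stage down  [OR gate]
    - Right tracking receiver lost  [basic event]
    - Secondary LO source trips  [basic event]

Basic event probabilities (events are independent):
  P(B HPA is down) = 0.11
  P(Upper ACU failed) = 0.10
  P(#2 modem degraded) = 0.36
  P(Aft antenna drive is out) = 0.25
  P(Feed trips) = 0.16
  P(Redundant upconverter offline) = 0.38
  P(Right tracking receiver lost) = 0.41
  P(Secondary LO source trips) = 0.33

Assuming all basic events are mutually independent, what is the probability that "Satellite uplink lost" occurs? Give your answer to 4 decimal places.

0.8184

P(Backup chain fails) [AND] = 0.10 × 0.36 = 0.036000
P(Antenna path lost) [AND] = 0.036000 × 0.25 = 0.009000
P(Power amp down) [OR] = 1 − (1−0.16) × (1−0.38) = 0.479200
P(Tracking loop down) [OR] = 1 − (1−0.11) × (1−0.009000) × (1−0.479200) = 0.540660
P(Modem stage down) [OR] = 1 − (1−0.41) × (1−0.33) = 0.604700
P(Satellite uplink lost) [OR] = 1 − (1−0.540660) × (1−0.604700) = 0.818423
Rounded to 4 decimal places: P(Satellite uplink lost) ≈ 0.8184.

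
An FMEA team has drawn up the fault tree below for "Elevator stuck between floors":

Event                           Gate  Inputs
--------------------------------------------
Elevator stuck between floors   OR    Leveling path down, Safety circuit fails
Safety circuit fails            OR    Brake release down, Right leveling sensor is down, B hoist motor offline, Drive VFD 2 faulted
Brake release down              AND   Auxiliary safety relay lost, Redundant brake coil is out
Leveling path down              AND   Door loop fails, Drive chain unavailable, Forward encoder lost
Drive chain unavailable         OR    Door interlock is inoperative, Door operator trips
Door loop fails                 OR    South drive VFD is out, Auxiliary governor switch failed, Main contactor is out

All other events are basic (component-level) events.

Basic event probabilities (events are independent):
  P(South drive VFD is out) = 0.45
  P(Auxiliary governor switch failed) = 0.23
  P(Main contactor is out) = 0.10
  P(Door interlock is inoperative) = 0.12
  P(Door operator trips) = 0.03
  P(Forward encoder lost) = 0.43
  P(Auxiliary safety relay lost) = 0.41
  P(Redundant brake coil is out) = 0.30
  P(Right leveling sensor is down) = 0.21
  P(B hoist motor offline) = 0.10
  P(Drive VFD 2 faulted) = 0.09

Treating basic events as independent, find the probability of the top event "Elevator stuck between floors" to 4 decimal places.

P(Door loop fails) [OR] = 1 − (1−0.45) × (1−0.23) × (1−0.10) = 0.618850
P(Drive chain unavailable) [OR] = 1 − (1−0.12) × (1−0.03) = 0.146400
P(Leveling path down) [AND] = 0.618850 × 0.146400 × 0.43 = 0.038958
P(Brake release down) [AND] = 0.41 × 0.30 = 0.123000
P(Safety circuit fails) [OR] = 1 − (1−0.123000) × (1−0.21) × (1−0.10) × (1−0.09) = 0.432572
P(Elevator stuck between floors) [OR] = 1 − (1−0.038958) × (1−0.432572) = 0.454678
Rounded to 4 decimal places: P(Elevator stuck between floors) ≈ 0.4547.

0.4547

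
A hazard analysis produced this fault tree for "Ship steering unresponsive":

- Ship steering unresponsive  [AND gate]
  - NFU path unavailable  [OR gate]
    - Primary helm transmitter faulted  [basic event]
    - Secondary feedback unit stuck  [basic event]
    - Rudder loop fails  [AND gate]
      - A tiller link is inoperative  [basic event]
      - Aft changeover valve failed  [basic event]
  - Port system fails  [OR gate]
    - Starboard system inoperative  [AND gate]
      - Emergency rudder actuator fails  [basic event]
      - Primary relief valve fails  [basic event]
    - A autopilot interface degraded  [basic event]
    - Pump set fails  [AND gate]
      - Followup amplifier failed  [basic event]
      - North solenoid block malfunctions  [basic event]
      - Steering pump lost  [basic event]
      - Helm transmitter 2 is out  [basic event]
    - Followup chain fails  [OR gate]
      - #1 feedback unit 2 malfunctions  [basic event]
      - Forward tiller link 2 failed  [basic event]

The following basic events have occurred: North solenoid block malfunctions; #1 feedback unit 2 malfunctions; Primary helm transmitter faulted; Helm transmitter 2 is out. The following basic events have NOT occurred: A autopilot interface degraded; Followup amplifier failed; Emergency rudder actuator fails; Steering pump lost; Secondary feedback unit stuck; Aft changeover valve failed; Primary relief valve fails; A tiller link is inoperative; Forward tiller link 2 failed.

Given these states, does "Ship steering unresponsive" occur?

Yes

Rudder loop fails [AND]: A tiller link is inoperative=not, Aft changeover valve failed=not → not all inputs occur → does not occur.
NFU path unavailable [OR]: Primary helm transmitter faulted=occurs, Secondary feedback unit stuck=not, Rudder loop fails=not → at least one input occurs → occurs.
Starboard system inoperative [AND]: Emergency rudder actuator fails=not, Primary relief valve fails=not → not all inputs occur → does not occur.
Pump set fails [AND]: Followup amplifier failed=not, North solenoid block malfunctions=occurs, Steering pump lost=not, Helm transmitter 2 is out=occurs → not all inputs occur → does not occur.
Followup chain fails [OR]: #1 feedback unit 2 malfunctions=occurs, Forward tiller link 2 failed=not → at least one input occurs → occurs.
Port system fails [OR]: Starboard system inoperative=not, A autopilot interface degraded=not, Pump set fails=not, Followup chain fails=occurs → at least one input occurs → occurs.
Ship steering unresponsive [AND]: NFU path unavailable=occurs, Port system fails=occurs → all inputs occur → occurs.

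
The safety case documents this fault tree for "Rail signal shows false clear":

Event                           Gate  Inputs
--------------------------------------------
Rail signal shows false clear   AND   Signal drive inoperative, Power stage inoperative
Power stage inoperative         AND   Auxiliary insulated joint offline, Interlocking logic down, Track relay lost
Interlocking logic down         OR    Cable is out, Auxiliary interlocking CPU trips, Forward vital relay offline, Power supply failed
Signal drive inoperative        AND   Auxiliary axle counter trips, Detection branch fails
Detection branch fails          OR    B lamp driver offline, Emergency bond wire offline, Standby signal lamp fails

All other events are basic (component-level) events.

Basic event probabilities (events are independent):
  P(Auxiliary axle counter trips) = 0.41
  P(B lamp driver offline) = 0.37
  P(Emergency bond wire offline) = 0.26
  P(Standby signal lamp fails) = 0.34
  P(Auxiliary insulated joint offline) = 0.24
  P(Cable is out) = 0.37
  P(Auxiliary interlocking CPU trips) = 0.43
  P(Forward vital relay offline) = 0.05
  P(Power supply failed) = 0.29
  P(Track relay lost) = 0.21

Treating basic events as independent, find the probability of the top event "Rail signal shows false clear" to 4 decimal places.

P(Detection branch fails) [OR] = 1 − (1−0.37) × (1−0.26) × (1−0.34) = 0.692308
P(Signal drive inoperative) [AND] = 0.41 × 0.692308 = 0.283846
P(Interlocking logic down) [OR] = 1 − (1−0.37) × (1−0.43) × (1−0.05) × (1−0.29) = 0.757787
P(Power stage inoperative) [AND] = 0.24 × 0.757787 × 0.21 = 0.038192
P(Rail signal shows false clear) [AND] = 0.283846 × 0.038192 = 0.010841
Rounded to 4 decimal places: P(Rail signal shows false clear) ≈ 0.0108.

0.0108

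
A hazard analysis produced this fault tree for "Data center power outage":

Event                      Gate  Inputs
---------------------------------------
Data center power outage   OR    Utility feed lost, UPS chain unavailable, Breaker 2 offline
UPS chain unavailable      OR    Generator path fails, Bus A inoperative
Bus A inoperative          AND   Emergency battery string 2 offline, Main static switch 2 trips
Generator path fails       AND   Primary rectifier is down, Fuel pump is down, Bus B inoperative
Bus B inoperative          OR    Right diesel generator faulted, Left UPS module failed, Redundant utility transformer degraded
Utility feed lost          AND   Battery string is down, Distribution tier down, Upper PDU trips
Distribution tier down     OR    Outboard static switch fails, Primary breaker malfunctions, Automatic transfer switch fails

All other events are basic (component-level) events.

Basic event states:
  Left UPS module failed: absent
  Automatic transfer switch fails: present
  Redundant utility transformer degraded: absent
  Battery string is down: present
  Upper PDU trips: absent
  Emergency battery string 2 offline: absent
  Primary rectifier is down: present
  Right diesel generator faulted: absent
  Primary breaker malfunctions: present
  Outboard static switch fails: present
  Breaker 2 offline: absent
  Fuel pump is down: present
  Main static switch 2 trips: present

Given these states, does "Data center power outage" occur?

Distribution tier down [OR]: Outboard static switch fails=occurs, Primary breaker malfunctions=occurs, Automatic transfer switch fails=occurs → at least one input occurs → occurs.
Utility feed lost [AND]: Battery string is down=occurs, Distribution tier down=occurs, Upper PDU trips=not → not all inputs occur → does not occur.
Bus B inoperative [OR]: Right diesel generator faulted=not, Left UPS module failed=not, Redundant utility transformer degraded=not → no input occurs → does not occur.
Generator path fails [AND]: Primary rectifier is down=occurs, Fuel pump is down=occurs, Bus B inoperative=not → not all inputs occur → does not occur.
Bus A inoperative [AND]: Emergency battery string 2 offline=not, Main static switch 2 trips=occurs → not all inputs occur → does not occur.
UPS chain unavailable [OR]: Generator path fails=not, Bus A inoperative=not → no input occurs → does not occur.
Data center power outage [OR]: Utility feed lost=not, UPS chain unavailable=not, Breaker 2 offline=not → no input occurs → does not occur.

No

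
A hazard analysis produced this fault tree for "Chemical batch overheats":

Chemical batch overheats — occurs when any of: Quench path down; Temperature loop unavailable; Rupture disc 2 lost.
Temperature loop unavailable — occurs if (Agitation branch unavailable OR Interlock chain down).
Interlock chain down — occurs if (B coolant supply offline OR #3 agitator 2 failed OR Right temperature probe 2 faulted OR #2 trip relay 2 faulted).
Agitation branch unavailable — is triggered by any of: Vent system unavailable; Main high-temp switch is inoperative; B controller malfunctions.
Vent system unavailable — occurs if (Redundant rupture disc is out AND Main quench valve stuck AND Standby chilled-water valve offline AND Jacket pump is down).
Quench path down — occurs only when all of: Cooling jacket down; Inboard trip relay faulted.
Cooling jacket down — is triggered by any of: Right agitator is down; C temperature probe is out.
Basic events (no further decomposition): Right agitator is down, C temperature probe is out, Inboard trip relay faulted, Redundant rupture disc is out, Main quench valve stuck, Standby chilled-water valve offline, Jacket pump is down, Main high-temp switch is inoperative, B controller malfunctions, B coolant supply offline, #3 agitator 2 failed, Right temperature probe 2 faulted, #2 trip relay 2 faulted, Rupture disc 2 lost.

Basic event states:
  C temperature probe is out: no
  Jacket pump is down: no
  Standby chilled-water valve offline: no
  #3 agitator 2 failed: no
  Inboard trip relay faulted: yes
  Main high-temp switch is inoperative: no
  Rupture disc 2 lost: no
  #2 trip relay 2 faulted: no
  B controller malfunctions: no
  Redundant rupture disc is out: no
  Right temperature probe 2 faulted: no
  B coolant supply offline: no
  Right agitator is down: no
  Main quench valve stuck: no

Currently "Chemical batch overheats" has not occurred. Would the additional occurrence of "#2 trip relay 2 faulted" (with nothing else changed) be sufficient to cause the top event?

Counterfactual: set "#2 trip relay 2 faulted" to occurred.
Cooling jacket down [OR]: Right agitator is down=not, C temperature probe is out=not → no input occurs → does not occur.
Quench path down [AND]: Cooling jacket down=not, Inboard trip relay faulted=occurs → not all inputs occur → does not occur.
Vent system unavailable [AND]: Redundant rupture disc is out=not, Main quench valve stuck=not, Standby chilled-water valve offline=not, Jacket pump is down=not → not all inputs occur → does not occur.
Agitation branch unavailable [OR]: Vent system unavailable=not, Main high-temp switch is inoperative=not, B controller malfunctions=not → no input occurs → does not occur.
Interlock chain down [OR]: B coolant supply offline=not, #3 agitator 2 failed=not, Right temperature probe 2 faulted=not, #2 trip relay 2 faulted=occurs → at least one input occurs → occurs.
Temperature loop unavailable [OR]: Agitation branch unavailable=not, Interlock chain down=occurs → at least one input occurs → occurs.
Chemical batch overheats [OR]: Quench path down=not, Temperature loop unavailable=occurs, Rupture disc 2 lost=not → at least one input occurs → occurs.

Yes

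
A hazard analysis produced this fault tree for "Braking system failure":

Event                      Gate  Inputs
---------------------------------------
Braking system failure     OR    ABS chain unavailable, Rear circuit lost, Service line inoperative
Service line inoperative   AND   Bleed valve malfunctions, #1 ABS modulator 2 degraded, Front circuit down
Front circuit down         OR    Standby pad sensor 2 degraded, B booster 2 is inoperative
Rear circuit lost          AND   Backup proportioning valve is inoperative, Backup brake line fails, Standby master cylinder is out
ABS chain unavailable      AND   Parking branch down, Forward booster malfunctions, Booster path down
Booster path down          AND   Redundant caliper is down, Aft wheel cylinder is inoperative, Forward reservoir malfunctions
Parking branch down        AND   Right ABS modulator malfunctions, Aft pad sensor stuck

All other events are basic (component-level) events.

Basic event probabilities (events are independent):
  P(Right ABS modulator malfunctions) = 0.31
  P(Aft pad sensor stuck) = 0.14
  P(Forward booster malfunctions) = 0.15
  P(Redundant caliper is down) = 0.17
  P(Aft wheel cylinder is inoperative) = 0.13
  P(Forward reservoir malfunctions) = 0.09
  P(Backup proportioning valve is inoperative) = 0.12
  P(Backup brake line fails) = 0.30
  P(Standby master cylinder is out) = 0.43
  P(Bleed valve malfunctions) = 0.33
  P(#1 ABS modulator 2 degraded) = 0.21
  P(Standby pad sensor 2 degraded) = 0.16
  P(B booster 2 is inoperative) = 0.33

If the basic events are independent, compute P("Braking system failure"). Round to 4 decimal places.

0.0453

P(Parking branch down) [AND] = 0.31 × 0.14 = 0.043400
P(Booster path down) [AND] = 0.17 × 0.13 × 0.09 = 0.001989
P(ABS chain unavailable) [AND] = 0.043400 × 0.15 × 0.001989 = 0.000013
P(Rear circuit lost) [AND] = 0.12 × 0.30 × 0.43 = 0.015480
P(Front circuit down) [OR] = 1 − (1−0.16) × (1−0.33) = 0.437200
P(Service line inoperative) [AND] = 0.33 × 0.21 × 0.437200 = 0.030298
P(Braking system failure) [OR] = 1 − (1−0.000013) × (1−0.015480) × (1−0.030298) = 0.045321
Rounded to 4 decimal places: P(Braking system failure) ≈ 0.0453.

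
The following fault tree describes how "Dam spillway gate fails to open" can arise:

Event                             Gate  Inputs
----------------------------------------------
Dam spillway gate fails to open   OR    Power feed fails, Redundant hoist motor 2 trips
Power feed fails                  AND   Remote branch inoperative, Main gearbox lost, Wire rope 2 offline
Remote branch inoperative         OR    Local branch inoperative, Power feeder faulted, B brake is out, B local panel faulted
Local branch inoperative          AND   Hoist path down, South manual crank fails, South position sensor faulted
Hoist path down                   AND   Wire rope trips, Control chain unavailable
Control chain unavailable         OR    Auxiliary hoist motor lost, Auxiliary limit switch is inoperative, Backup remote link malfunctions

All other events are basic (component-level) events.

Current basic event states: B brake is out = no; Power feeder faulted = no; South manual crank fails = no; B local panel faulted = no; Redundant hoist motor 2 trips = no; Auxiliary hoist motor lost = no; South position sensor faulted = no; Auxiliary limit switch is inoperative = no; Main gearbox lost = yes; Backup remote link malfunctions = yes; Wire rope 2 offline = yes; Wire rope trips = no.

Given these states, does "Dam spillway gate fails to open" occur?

No

Control chain unavailable [OR]: Auxiliary hoist motor lost=not, Auxiliary limit switch is inoperative=not, Backup remote link malfunctions=occurs → at least one input occurs → occurs.
Hoist path down [AND]: Wire rope trips=not, Control chain unavailable=occurs → not all inputs occur → does not occur.
Local branch inoperative [AND]: Hoist path down=not, South manual crank fails=not, South position sensor faulted=not → not all inputs occur → does not occur.
Remote branch inoperative [OR]: Local branch inoperative=not, Power feeder faulted=not, B brake is out=not, B local panel faulted=not → no input occurs → does not occur.
Power feed fails [AND]: Remote branch inoperative=not, Main gearbox lost=occurs, Wire rope 2 offline=occurs → not all inputs occur → does not occur.
Dam spillway gate fails to open [OR]: Power feed fails=not, Redundant hoist motor 2 trips=not → no input occurs → does not occur.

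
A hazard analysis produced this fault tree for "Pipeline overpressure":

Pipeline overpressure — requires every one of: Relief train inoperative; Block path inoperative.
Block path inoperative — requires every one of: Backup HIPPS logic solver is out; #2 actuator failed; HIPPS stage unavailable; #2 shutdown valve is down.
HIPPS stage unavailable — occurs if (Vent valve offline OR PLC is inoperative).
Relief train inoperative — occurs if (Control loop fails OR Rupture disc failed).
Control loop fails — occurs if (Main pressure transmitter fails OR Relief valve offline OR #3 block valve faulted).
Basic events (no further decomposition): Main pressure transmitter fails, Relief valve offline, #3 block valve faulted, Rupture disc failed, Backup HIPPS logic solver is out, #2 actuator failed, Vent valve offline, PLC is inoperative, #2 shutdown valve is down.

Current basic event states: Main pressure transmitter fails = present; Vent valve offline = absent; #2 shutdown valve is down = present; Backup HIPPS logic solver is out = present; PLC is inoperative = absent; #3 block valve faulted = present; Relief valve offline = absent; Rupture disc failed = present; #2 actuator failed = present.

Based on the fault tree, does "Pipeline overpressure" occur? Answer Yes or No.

Control loop fails [OR]: Main pressure transmitter fails=occurs, Relief valve offline=not, #3 block valve faulted=occurs → at least one input occurs → occurs.
Relief train inoperative [OR]: Control loop fails=occurs, Rupture disc failed=occurs → at least one input occurs → occurs.
HIPPS stage unavailable [OR]: Vent valve offline=not, PLC is inoperative=not → no input occurs → does not occur.
Block path inoperative [AND]: Backup HIPPS logic solver is out=occurs, #2 actuator failed=occurs, HIPPS stage unavailable=not, #2 shutdown valve is down=occurs → not all inputs occur → does not occur.
Pipeline overpressure [AND]: Relief train inoperative=occurs, Block path inoperative=not → not all inputs occur → does not occur.

No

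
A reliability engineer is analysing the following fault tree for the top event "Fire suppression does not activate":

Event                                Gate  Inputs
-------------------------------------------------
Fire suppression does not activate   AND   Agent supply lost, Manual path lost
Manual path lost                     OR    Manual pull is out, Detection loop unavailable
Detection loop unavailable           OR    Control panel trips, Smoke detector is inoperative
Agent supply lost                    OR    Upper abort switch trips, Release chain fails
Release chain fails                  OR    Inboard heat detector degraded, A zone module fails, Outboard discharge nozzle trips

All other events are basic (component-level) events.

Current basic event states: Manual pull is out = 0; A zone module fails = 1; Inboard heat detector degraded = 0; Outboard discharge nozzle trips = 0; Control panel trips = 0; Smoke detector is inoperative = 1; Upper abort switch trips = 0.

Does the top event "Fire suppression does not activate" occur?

Yes

Release chain fails [OR]: Inboard heat detector degraded=not, A zone module fails=occurs, Outboard discharge nozzle trips=not → at least one input occurs → occurs.
Agent supply lost [OR]: Upper abort switch trips=not, Release chain fails=occurs → at least one input occurs → occurs.
Detection loop unavailable [OR]: Control panel trips=not, Smoke detector is inoperative=occurs → at least one input occurs → occurs.
Manual path lost [OR]: Manual pull is out=not, Detection loop unavailable=occurs → at least one input occurs → occurs.
Fire suppression does not activate [AND]: Agent supply lost=occurs, Manual path lost=occurs → all inputs occur → occurs.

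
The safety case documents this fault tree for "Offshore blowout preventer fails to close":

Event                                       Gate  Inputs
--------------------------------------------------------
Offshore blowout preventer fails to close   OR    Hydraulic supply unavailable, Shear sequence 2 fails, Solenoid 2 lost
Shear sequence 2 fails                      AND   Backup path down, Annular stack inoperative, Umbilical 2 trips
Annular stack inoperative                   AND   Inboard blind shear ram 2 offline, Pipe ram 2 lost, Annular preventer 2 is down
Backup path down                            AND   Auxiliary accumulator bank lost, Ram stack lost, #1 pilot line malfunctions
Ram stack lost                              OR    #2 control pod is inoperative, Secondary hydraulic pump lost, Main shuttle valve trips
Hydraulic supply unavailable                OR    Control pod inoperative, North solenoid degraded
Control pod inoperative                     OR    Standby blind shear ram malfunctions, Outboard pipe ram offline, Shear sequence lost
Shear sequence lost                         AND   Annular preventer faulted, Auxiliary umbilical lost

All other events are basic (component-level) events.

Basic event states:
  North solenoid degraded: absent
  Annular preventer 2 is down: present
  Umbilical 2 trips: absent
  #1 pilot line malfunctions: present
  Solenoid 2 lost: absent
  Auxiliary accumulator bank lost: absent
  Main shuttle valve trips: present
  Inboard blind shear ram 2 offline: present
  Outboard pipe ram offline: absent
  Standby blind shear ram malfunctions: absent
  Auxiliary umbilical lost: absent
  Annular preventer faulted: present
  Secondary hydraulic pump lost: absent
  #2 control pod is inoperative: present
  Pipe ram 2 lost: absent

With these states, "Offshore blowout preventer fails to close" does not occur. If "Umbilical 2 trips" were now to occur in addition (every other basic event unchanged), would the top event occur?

No

Counterfactual: set "Umbilical 2 trips" to occurred.
Shear sequence lost [AND]: Annular preventer faulted=occurs, Auxiliary umbilical lost=not → not all inputs occur → does not occur.
Control pod inoperative [OR]: Standby blind shear ram malfunctions=not, Outboard pipe ram offline=not, Shear sequence lost=not → no input occurs → does not occur.
Hydraulic supply unavailable [OR]: Control pod inoperative=not, North solenoid degraded=not → no input occurs → does not occur.
Ram stack lost [OR]: #2 control pod is inoperative=occurs, Secondary hydraulic pump lost=not, Main shuttle valve trips=occurs → at least one input occurs → occurs.
Backup path down [AND]: Auxiliary accumulator bank lost=not, Ram stack lost=occurs, #1 pilot line malfunctions=occurs → not all inputs occur → does not occur.
Annular stack inoperative [AND]: Inboard blind shear ram 2 offline=occurs, Pipe ram 2 lost=not, Annular preventer 2 is down=occurs → not all inputs occur → does not occur.
Shear sequence 2 fails [AND]: Backup path down=not, Annular stack inoperative=not, Umbilical 2 trips=occurs → not all inputs occur → does not occur.
Offshore blowout preventer fails to close [OR]: Hydraulic supply unavailable=not, Shear sequence 2 fails=not, Solenoid 2 lost=not → no input occurs → does not occur.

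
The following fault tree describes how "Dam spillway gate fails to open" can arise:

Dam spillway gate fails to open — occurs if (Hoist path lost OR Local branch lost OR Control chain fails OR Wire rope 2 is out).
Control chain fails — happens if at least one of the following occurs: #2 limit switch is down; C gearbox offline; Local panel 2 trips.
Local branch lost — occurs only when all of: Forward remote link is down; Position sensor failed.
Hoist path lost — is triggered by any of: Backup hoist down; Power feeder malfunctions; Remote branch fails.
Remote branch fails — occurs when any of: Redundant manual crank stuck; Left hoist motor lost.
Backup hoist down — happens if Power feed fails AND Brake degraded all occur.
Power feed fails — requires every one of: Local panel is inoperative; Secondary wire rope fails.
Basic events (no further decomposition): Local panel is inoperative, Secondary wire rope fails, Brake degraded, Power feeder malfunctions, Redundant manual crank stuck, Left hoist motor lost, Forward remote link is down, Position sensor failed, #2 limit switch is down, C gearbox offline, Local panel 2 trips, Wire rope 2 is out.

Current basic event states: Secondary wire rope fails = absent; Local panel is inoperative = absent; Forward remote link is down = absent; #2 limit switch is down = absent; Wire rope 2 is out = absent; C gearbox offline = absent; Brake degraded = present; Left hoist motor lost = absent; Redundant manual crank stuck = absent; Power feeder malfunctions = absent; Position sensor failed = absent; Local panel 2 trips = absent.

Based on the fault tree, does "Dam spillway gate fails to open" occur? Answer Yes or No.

No

Power feed fails [AND]: Local panel is inoperative=not, Secondary wire rope fails=not → not all inputs occur → does not occur.
Backup hoist down [AND]: Power feed fails=not, Brake degraded=occurs → not all inputs occur → does not occur.
Remote branch fails [OR]: Redundant manual crank stuck=not, Left hoist motor lost=not → no input occurs → does not occur.
Hoist path lost [OR]: Backup hoist down=not, Power feeder malfunctions=not, Remote branch fails=not → no input occurs → does not occur.
Local branch lost [AND]: Forward remote link is down=not, Position sensor failed=not → not all inputs occur → does not occur.
Control chain fails [OR]: #2 limit switch is down=not, C gearbox offline=not, Local panel 2 trips=not → no input occurs → does not occur.
Dam spillway gate fails to open [OR]: Hoist path lost=not, Local branch lost=not, Control chain fails=not, Wire rope 2 is out=not → no input occurs → does not occur.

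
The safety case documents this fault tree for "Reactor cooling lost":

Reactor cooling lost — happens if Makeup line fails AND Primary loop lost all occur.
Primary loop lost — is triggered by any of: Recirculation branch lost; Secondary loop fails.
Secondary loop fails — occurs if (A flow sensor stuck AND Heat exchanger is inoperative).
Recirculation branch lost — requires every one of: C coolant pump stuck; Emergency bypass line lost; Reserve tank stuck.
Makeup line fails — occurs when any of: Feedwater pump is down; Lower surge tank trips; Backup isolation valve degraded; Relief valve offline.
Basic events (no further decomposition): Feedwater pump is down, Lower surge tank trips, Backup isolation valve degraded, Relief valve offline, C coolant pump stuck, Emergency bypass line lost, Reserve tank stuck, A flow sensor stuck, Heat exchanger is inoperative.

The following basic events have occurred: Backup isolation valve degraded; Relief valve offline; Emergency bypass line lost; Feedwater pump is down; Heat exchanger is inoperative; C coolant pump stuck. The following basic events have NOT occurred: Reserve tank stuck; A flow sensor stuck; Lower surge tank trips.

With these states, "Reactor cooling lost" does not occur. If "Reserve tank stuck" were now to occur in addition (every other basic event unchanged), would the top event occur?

Counterfactual: set "Reserve tank stuck" to occurred.
Makeup line fails [OR]: Feedwater pump is down=occurs, Lower surge tank trips=not, Backup isolation valve degraded=occurs, Relief valve offline=occurs → at least one input occurs → occurs.
Recirculation branch lost [AND]: C coolant pump stuck=occurs, Emergency bypass line lost=occurs, Reserve tank stuck=occurs → all inputs occur → occurs.
Secondary loop fails [AND]: A flow sensor stuck=not, Heat exchanger is inoperative=occurs → not all inputs occur → does not occur.
Primary loop lost [OR]: Recirculation branch lost=occurs, Secondary loop fails=not → at least one input occurs → occurs.
Reactor cooling lost [AND]: Makeup line fails=occurs, Primary loop lost=occurs → all inputs occur → occurs.

Yes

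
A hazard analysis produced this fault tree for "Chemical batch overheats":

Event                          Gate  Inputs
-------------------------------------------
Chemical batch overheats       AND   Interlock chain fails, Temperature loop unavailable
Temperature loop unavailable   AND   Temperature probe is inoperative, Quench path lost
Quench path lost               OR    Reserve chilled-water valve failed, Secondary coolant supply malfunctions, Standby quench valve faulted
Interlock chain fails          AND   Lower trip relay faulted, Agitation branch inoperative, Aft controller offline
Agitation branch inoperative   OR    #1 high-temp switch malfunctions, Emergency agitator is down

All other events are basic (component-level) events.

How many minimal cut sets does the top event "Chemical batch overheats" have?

6

Agitation branch inoperative [OR]: union of children's cut sets → 2 cut set(s).
Interlock chain fails [AND]: one cut set from each child combined → 1 × 2 × 1 = 2 cut set(s).
Quench path lost [OR]: union of children's cut sets → 3 cut set(s).
Temperature loop unavailable [AND]: one cut set from each child combined → 1 × 3 = 3 cut set(s).
Chemical batch overheats [AND]: one cut set from each child combined → 2 × 3 = 6 cut set(s).
Minimal cut sets: {#1 high-temp switch malfunctions, Aft controller offline, Lower trip relay faulted, Reserve chilled-water valve failed, Temperature probe is inoperative}; {#1 high-temp switch malfunctions, Aft controller offline, Lower trip relay faulted, Secondary coolant supply malfunctions, Temperature probe is inoperative}; {#1 high-temp switch malfunctions, Aft controller offline, Lower trip relay faulted, Standby quench valve faulted, Temperature probe is inoperative}; {Aft controller offline, Emergency agitator is down, Lower trip relay faulted, Reserve chilled-water valve failed, Temperature probe is inoperative}; {Aft controller offline, Emergency agitator is down, Lower trip relay faulted, Secondary coolant supply malfunctions, Temperature probe is inoperative}; {Aft controller offline, Emergency agitator is down, Lower trip relay faulted, Standby quench valve faulted, Temperature probe is inoperative}.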